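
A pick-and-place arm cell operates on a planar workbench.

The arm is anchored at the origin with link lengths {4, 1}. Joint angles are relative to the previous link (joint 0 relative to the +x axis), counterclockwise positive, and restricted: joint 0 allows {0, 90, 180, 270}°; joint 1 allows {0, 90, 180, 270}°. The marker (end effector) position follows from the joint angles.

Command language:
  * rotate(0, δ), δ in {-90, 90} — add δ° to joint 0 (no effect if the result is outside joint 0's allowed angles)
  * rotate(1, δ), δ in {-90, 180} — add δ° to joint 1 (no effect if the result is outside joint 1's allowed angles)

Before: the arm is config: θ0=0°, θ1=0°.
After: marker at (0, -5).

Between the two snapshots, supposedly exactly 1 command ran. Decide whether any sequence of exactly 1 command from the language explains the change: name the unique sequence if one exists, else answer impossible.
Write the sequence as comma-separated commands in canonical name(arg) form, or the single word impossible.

begin: config: θ0=0°, θ1=0°
1. rotate(0, -90) → config: θ0=270°, θ1=0°
uniquely the one of 4 1-step routes that fits.

rotate(0, -90)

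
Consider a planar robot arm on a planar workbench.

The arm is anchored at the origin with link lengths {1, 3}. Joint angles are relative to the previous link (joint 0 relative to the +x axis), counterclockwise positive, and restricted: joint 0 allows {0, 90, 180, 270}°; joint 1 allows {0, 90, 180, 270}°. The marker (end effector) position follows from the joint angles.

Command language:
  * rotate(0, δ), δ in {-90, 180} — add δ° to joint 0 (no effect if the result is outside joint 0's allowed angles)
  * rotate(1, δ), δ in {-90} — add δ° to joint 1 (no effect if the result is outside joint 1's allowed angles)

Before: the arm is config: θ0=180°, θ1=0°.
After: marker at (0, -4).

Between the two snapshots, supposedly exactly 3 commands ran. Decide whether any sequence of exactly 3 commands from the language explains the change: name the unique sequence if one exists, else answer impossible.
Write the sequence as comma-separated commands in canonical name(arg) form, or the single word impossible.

rotate(0, -90), rotate(0, -90), rotate(0, -90)

start: config: θ0=180°, θ1=0°
[1] after rotate(0, -90): config: θ0=90°, θ1=0°
[2] after rotate(0, -90): config: θ0=0°, θ1=0°
[3] after rotate(0, -90): config: θ0=270°, θ1=0°
all 27 alternatives checked — unique.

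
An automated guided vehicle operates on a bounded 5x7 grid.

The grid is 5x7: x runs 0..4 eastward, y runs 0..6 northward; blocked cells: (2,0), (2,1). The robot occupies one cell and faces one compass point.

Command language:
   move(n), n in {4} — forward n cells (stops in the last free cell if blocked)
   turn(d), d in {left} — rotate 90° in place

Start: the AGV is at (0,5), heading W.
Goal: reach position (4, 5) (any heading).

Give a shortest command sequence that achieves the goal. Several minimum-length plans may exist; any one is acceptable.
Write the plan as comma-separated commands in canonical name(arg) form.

from: at (0,5), heading W
[1] after turn(left): at (0,5), heading S
[2] after turn(left): at (0,5), heading E
[3] after move(4): at (4,5), heading E
shorter routes all fall short; 3 is best.

turn(left), turn(left), move(4)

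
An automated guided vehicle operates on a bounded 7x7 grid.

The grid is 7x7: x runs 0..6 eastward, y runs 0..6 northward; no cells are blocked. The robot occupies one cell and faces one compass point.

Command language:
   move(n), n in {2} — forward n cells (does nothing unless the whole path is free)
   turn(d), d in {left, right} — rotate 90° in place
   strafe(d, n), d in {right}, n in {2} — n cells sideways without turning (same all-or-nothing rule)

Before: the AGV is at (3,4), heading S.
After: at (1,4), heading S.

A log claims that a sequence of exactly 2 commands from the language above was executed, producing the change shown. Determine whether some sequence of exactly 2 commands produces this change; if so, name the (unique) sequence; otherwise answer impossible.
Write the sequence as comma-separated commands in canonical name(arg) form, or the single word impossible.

strafe(right, 2), strafe(right, 2)

key: the second strafe(right, 2) would leave the grid, so it does nothing
initial: at (3,4), heading S
1. strafe(right, 2) → at (1,4), heading S
2. strafe(right, 2) → at (1,4), heading S
no other 2-command option fits: unique.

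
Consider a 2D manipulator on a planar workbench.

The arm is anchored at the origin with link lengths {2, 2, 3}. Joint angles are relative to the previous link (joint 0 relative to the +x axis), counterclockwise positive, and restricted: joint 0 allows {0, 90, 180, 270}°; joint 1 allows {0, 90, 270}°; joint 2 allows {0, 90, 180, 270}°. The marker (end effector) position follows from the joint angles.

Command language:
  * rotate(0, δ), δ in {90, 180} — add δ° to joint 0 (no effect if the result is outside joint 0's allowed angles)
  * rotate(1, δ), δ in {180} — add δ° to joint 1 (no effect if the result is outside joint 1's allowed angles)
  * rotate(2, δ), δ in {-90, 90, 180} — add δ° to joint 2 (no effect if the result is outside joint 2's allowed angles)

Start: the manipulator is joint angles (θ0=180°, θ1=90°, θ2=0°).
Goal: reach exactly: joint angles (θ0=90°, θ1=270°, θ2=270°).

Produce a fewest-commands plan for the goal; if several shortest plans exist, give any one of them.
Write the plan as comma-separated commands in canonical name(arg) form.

initial: joint angles (θ0=180°, θ1=90°, θ2=0°)
step 1 (rotate(0, 180)): joint angles (θ0=0°, θ1=90°, θ2=0°)
step 2 (rotate(1, 180)): joint angles (θ0=0°, θ1=270°, θ2=0°)
step 3 (rotate(2, -90)): joint angles (θ0=0°, θ1=270°, θ2=270°)
step 4 (rotate(0, 90)): joint angles (θ0=90°, θ1=270°, θ2=270°)
no 3-step plan works, so 4 is optimal.

rotate(0, 180), rotate(1, 180), rotate(2, -90), rotate(0, 90)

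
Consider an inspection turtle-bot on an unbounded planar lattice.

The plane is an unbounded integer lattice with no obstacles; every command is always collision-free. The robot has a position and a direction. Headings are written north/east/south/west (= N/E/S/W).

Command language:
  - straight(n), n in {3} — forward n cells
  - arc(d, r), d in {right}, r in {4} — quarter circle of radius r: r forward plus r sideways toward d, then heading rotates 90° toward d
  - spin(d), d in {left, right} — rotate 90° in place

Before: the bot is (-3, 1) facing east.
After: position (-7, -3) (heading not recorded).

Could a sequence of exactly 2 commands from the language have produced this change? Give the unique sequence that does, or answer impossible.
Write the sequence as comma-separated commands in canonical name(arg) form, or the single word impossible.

key: running arc(right, 4) before spin(right) would end elsewhere — order is forced
start: (-3, 1) facing east
[1] after spin(right): (-3, 1) facing south
[2] after arc(right, 4): (-7, -3) facing west
all 16 alternatives checked — unique.

spin(right), arc(right, 4)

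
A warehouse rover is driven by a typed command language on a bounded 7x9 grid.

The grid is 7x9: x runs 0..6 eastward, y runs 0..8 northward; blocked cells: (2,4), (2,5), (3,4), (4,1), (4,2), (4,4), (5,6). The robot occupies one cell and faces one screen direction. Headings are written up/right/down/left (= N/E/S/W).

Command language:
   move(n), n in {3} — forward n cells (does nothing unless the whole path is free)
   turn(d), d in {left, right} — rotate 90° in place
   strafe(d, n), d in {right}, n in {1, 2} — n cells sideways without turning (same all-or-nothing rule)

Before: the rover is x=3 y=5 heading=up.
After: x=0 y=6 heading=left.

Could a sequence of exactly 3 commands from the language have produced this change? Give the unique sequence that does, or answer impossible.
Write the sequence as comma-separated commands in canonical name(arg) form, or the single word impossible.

key: running move(3) before turn(left) would end elsewhere — order is forced
from: x=3 y=5 heading=up
[1] after turn(left): x=3 y=5 heading=left
[2] after strafe(right, 1): x=3 y=6 heading=left
[3] after move(3): x=0 y=6 heading=left
no other 3-command option fits: unique.

turn(left), strafe(right, 1), move(3)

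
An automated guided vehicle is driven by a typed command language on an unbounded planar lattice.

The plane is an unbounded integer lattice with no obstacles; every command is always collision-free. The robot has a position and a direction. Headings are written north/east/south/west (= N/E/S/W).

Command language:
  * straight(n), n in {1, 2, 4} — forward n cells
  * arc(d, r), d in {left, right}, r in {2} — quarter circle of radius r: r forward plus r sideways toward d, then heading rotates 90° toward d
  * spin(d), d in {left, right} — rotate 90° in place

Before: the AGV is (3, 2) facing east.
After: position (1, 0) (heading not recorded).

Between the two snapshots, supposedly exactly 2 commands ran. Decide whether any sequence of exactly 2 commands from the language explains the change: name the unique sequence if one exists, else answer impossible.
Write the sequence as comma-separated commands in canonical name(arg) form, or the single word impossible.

key: running arc(right, 2) before spin(right) would end elsewhere — order is forced
t0: (3, 2) facing east
step 1 (spin(right)): (3, 2) facing south
step 2 (arc(right, 2)): (1, 0) facing west
no rival 2-sequence matches.

spin(right), arc(right, 2)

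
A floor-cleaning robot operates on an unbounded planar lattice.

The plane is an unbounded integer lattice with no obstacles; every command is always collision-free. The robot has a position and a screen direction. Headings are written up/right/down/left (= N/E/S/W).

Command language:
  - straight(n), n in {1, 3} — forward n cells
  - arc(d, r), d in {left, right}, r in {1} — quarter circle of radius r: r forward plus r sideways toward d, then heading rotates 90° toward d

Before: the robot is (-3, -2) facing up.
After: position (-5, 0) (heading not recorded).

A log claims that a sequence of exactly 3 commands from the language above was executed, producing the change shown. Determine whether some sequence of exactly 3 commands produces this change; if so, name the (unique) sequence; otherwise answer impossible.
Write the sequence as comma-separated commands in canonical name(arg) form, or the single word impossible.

initial: (-3, -2) facing up
1. straight(1) → (-3, -1) facing up
2. arc(left, 1) → (-4, 0) facing left
3. straight(1) → (-5, 0) facing left
no other 3-command option fits: unique.

straight(1), arc(left, 1), straight(1)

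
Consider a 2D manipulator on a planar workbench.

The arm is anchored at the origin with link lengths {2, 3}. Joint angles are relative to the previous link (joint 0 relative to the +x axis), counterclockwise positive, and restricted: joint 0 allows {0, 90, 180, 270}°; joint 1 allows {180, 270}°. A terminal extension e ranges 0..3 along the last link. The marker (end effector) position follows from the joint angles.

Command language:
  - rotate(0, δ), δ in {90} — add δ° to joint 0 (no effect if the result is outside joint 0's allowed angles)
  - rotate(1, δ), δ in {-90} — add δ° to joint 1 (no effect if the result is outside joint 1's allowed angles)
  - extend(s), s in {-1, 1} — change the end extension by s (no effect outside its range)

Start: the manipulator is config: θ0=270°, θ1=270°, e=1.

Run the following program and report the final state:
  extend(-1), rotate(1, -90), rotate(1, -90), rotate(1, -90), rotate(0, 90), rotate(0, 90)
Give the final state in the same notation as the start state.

t0: config: θ0=270°, θ1=270°, e=1
step 1 (extend(-1)): config: θ0=270°, θ1=270°, e=0
step 2 (rotate(1, -90)): config: θ0=270°, θ1=180°, e=0
step 3 (rotate(1, -90)): config: θ0=270°, θ1=180°, e=0
step 4 (rotate(1, -90)): config: θ0=270°, θ1=180°, e=0
step 5 (rotate(0, 90)): config: θ0=0°, θ1=180°, e=0
step 6 (rotate(0, 90)): config: θ0=90°, θ1=180°, e=0

config: θ0=90°, θ1=180°, e=0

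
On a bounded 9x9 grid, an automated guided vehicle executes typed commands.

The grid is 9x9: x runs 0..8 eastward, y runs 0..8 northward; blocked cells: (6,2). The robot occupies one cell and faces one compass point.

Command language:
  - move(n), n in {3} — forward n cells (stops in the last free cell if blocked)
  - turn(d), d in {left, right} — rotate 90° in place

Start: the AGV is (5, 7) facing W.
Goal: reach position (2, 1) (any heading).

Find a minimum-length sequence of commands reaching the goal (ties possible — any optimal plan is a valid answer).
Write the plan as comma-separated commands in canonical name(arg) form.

start: (5, 7) facing W
1. move(3) → (2, 7) facing W
2. turn(left) → (2, 7) facing S
3. move(3) → (2, 4) facing S
4. move(3) → (2, 1) facing S
minimal: 4 command(s), checked below 4.

move(3), turn(left), move(3), move(3)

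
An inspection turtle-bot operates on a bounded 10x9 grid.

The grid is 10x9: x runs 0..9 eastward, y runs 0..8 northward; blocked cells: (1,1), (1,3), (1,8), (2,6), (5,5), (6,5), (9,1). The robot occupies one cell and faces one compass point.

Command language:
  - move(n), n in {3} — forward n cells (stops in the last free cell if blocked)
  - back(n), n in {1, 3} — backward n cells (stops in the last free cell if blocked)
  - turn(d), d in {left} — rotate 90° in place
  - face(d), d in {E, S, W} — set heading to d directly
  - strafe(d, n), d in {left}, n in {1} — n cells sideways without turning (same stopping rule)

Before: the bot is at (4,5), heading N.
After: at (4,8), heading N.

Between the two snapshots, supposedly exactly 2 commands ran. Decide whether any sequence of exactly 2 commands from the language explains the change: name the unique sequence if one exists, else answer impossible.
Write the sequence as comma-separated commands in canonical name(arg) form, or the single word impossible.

key: the second move(3) runs into the grid edge before its full distance
start: at (4,5), heading N
1. move(3) → at (4,8), heading N
2. move(3) → at (4,8), heading N
all 64 alternatives checked — unique.

move(3), move(3)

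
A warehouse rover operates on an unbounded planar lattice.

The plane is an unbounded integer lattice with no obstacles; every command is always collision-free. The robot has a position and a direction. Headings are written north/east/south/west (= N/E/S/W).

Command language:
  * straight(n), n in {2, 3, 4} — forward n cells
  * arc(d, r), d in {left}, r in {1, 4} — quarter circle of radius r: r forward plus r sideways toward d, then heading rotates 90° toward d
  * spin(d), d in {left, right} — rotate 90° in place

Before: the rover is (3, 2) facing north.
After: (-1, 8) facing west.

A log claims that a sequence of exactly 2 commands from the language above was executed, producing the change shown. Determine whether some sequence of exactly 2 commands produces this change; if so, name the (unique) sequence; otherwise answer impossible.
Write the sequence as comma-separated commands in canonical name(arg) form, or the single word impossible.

key: running arc(left, 4) before straight(2) would end elsewhere — order is forced
t0: (3, 2) facing north
step 1 (straight(2)): (3, 4) facing north
step 2 (arc(left, 4)): (-1, 8) facing west
all 49 alternatives checked — unique.

straight(2), arc(left, 4)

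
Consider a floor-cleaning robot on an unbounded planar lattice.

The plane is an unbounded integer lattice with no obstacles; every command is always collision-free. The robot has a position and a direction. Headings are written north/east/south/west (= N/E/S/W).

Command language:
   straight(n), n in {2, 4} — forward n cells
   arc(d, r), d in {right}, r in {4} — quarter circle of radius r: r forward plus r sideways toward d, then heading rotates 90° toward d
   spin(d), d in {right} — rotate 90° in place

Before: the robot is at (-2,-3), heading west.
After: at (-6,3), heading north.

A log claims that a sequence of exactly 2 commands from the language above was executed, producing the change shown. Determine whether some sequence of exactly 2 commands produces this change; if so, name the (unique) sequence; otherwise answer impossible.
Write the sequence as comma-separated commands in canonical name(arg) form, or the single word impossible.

arc(right, 4), straight(2)

key: position moved to (-6,3) AND the heading swung to N — translation plus rotation needed
begin: at (-2,-3), heading west
step 1 (arc(right, 4)): at (-6,1), heading north
step 2 (straight(2)): at (-6,3), heading north
uniquely the one of 16 2-step routes that fits.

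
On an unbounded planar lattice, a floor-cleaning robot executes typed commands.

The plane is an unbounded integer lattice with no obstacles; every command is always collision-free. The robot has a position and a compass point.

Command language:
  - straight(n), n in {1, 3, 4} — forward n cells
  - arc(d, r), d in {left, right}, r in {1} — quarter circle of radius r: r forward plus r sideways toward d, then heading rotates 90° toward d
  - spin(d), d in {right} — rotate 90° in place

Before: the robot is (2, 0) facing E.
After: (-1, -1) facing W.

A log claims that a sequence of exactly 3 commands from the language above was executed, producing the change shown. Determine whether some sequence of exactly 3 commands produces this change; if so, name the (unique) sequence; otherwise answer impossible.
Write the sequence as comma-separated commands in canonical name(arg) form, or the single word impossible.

key: position moved to (-1,-1) AND the heading swung to W — translation plus rotation needed
start: (2, 0) facing E
[1] after arc(right, 1): (3, -1) facing S
[2] after spin(right): (3, -1) facing W
[3] after straight(4): (-1, -1) facing W
uniquely the one of 216 3-step routes that fits.

arc(right, 1), spin(right), straight(4)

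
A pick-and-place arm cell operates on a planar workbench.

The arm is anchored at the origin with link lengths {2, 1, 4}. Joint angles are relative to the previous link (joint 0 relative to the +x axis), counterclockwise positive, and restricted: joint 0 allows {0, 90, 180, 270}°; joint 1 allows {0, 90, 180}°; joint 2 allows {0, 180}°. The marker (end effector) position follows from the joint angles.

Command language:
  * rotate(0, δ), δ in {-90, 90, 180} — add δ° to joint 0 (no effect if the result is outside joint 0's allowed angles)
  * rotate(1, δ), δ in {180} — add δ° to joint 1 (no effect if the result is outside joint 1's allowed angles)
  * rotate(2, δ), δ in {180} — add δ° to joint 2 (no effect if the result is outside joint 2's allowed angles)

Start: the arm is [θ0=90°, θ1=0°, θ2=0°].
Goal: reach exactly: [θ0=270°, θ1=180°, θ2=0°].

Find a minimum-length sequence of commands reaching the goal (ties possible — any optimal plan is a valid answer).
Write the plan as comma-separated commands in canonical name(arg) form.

from: [θ0=90°, θ1=0°, θ2=0°]
1. rotate(1, 180) → [θ0=90°, θ1=180°, θ2=0°]
2. rotate(0, 180) → [θ0=270°, θ1=180°, θ2=0°]
nothing shorter than 2 reaches the goal.

rotate(1, 180), rotate(0, 180)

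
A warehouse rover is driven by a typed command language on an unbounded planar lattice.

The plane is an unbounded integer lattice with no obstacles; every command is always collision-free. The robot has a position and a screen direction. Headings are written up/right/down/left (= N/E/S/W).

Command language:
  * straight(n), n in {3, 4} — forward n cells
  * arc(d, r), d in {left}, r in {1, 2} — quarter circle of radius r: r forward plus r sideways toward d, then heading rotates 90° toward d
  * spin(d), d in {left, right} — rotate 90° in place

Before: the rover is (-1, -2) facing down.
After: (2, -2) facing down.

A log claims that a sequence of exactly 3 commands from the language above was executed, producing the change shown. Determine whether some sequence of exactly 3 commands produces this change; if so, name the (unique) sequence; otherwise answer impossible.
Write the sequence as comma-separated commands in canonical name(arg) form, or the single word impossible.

key: heading stays S — rotations cancel among the 3 commands
t0: (-1, -2) facing down
step 1 (spin(left)): (-1, -2) facing right
step 2 (straight(3)): (2, -2) facing right
step 3 (spin(right)): (2, -2) facing down
uniquely the one of 216 3-step routes that fits.

spin(left), straight(3), spin(right)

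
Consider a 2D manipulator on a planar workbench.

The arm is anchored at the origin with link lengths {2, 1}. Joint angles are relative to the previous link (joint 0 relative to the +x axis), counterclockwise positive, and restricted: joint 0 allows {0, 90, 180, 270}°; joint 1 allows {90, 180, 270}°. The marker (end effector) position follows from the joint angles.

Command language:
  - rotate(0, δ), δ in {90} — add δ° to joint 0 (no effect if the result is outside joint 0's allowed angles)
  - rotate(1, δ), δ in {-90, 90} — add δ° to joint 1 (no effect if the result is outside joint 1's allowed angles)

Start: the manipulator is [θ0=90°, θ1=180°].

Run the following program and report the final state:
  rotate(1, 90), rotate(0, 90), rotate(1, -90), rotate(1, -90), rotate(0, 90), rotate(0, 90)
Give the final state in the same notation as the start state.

[θ0=0°, θ1=90°]

start: [θ0=90°, θ1=180°]
t=1 rotate(1, 90) ⇒ [θ0=90°, θ1=270°]
t=2 rotate(0, 90) ⇒ [θ0=180°, θ1=270°]
t=3 rotate(1, -90) ⇒ [θ0=180°, θ1=180°]
t=4 rotate(1, -90) ⇒ [θ0=180°, θ1=90°]
t=5 rotate(0, 90) ⇒ [θ0=270°, θ1=90°]
t=6 rotate(0, 90) ⇒ [θ0=0°, θ1=90°]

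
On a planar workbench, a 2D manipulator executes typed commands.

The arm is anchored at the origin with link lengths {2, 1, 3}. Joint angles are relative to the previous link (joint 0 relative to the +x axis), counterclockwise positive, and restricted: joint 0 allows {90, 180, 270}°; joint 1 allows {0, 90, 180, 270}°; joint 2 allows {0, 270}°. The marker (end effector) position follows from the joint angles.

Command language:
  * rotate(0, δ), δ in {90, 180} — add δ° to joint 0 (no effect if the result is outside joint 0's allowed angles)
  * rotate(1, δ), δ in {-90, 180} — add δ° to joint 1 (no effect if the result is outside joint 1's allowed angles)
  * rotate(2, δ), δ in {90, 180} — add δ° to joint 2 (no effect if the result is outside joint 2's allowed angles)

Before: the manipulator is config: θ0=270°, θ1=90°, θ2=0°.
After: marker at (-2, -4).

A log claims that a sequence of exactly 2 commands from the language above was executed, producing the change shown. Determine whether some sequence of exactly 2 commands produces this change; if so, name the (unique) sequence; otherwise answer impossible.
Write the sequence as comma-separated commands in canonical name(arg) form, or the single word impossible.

key: running rotate(0, 90) before rotate(0, 180) would end elsewhere — order is forced
t0: config: θ0=270°, θ1=90°, θ2=0°
step 1 (rotate(0, 180)): config: θ0=90°, θ1=90°, θ2=0°
step 2 (rotate(0, 90)): config: θ0=180°, θ1=90°, θ2=0°
no other 2-command option fits: unique.

rotate(0, 180), rotate(0, 90)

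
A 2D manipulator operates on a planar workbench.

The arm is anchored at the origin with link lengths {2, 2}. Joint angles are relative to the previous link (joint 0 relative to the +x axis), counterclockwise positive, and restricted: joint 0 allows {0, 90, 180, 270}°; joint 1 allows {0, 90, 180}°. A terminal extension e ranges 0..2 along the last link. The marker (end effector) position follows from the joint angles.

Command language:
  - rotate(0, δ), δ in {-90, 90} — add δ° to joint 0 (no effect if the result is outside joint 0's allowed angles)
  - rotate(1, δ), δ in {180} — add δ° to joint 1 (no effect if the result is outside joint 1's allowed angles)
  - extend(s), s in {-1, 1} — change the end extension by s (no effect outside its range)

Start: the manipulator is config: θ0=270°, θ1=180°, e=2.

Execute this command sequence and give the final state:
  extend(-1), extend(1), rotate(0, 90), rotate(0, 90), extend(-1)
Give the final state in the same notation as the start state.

config: θ0=90°, θ1=180°, e=1

initial: config: θ0=270°, θ1=180°, e=2
1. extend(-1) → config: θ0=270°, θ1=180°, e=1
2. extend(1) → config: θ0=270°, θ1=180°, e=2
3. rotate(0, 90) → config: θ0=0°, θ1=180°, e=2
4. rotate(0, 90) → config: θ0=90°, θ1=180°, e=2
5. extend(-1) → config: θ0=90°, θ1=180°, e=1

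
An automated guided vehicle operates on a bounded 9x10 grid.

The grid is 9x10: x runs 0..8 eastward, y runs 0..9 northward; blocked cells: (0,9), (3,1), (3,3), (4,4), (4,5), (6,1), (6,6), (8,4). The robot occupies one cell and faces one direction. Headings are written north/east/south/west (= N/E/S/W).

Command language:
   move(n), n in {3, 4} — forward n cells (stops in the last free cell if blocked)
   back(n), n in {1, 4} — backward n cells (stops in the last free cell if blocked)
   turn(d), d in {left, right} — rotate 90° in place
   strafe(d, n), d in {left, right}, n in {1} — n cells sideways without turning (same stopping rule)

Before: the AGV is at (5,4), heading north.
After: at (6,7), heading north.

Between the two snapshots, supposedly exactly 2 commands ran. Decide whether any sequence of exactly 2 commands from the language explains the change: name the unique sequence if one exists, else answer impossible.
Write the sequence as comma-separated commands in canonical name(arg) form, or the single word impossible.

move(3), strafe(right, 1)

key: heading stays N — no command in the sequence turns
initial: at (5,4), heading north
step 1 (move(3)): at (5,7), heading north
step 2 (strafe(right, 1)): at (6,7), heading north
uniquely the one of 64 2-step routes that fits.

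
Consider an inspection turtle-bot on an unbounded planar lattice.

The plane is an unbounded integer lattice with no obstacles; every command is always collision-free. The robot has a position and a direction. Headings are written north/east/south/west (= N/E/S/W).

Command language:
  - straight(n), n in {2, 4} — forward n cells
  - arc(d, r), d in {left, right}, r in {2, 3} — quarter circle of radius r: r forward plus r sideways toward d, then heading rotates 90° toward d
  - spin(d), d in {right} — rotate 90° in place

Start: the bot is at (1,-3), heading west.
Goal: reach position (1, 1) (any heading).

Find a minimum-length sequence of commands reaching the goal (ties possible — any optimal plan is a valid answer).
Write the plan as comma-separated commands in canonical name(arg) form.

t0: at (1,-3), heading west
t=1 arc(right, 2) ⇒ at (-1,-1), heading north
t=2 arc(right, 2) ⇒ at (1,1), heading east
shorter routes all fall short; 2 is best.

arc(right, 2), arc(right, 2)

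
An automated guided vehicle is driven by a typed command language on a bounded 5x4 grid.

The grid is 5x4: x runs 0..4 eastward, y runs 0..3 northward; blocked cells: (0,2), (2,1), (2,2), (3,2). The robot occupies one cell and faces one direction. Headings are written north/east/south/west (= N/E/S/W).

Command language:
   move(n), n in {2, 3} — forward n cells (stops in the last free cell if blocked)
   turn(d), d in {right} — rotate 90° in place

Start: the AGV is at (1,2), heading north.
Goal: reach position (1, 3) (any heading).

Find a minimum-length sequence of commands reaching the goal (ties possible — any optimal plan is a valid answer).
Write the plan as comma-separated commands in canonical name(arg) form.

move(2)

from: at (1,2), heading north
t=1 move(2) ⇒ at (1,3), heading north
minimal: 1 command(s), checked below 1.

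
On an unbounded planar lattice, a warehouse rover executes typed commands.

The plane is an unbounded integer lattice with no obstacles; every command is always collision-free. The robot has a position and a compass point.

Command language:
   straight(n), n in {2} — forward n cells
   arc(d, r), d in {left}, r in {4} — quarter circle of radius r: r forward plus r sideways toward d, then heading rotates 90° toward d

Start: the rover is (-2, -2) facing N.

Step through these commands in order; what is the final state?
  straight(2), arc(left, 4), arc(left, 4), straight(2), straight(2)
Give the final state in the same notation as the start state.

(-10, -4) facing S

begin: (-2, -2) facing N
t=1 straight(2) ⇒ (-2, 0) facing N
t=2 arc(left, 4) ⇒ (-6, 4) facing W
t=3 arc(left, 4) ⇒ (-10, 0) facing S
t=4 straight(2) ⇒ (-10, -2) facing S
t=5 straight(2) ⇒ (-10, -4) facing S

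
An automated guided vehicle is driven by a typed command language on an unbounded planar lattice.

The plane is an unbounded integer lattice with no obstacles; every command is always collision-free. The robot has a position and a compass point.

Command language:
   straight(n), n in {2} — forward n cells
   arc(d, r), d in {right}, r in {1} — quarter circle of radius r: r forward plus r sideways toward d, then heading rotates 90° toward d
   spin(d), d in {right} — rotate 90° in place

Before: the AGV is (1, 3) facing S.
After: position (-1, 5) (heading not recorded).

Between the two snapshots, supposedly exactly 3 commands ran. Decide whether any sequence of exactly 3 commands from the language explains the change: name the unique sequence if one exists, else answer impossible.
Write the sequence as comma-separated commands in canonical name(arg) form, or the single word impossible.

arc(right, 1), arc(right, 1), straight(2)

key: running straight(2) before arc(right, 1) would end elsewhere — order is forced
t0: (1, 3) facing S
1. arc(right, 1) → (0, 2) facing W
2. arc(right, 1) → (-1, 3) facing N
3. straight(2) → (-1, 5) facing N
no rival 3-sequence matches.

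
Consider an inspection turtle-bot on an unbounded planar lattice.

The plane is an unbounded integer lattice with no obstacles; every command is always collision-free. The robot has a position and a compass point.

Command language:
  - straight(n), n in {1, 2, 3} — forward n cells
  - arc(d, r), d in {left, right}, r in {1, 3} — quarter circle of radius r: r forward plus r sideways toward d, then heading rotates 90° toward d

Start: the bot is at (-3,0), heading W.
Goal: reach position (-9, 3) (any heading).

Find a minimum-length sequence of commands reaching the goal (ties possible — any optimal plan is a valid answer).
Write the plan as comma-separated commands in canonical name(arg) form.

initial: at (-3,0), heading W
1. straight(3) → at (-6,0), heading W
2. arc(right, 3) → at (-9,3), heading N
minimal: 2 command(s), checked below 2.

straight(3), arc(right, 3)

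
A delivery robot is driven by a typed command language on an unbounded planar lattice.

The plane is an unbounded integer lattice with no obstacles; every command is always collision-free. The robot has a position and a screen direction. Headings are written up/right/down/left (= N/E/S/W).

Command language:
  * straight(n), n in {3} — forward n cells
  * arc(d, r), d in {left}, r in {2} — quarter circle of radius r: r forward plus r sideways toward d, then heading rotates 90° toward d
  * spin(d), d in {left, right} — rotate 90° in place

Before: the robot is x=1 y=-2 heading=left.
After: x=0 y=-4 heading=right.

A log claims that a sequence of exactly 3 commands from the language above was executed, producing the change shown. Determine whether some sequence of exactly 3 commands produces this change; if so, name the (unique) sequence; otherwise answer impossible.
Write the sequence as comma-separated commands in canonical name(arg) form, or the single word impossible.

key: position moved to (0,-4) AND the heading swung to E — translation plus rotation needed
t0: x=1 y=-2 heading=left
t=1 straight(3) ⇒ x=-2 y=-2 heading=left
t=2 spin(left) ⇒ x=-2 y=-2 heading=down
t=3 arc(left, 2) ⇒ x=0 y=-4 heading=right
no rival 3-sequence matches.

straight(3), spin(left), arc(left, 2)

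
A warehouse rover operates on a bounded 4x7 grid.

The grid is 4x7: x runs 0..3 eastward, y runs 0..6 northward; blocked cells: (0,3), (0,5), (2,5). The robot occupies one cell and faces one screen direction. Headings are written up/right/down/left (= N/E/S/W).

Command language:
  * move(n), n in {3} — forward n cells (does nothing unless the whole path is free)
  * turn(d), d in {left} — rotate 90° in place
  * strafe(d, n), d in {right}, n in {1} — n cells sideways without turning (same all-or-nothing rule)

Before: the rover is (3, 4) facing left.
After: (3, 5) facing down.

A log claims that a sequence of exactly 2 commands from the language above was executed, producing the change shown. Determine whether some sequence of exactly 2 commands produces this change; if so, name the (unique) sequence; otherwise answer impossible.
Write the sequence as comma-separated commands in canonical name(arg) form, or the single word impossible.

strafe(right, 1), turn(left)

key: position moved to (3,5) AND the heading swung to S — translation plus rotation needed
start: (3, 4) facing left
t=1 strafe(right, 1) ⇒ (3, 5) facing left
t=2 turn(left) ⇒ (3, 5) facing down
all 9 alternatives checked — unique.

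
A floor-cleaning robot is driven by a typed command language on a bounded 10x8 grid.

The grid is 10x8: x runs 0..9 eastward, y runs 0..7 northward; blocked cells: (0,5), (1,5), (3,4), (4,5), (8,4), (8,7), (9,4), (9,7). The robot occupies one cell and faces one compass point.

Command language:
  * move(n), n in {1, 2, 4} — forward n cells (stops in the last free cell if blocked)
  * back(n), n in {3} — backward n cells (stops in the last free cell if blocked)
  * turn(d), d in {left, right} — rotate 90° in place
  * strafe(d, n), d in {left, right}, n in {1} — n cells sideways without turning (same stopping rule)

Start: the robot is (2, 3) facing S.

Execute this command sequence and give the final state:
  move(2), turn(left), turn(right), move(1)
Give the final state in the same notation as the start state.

initial: (2, 3) facing S
[1] after move(2): (2, 1) facing S
[2] after turn(left): (2, 1) facing E
[3] after turn(right): (2, 1) facing S
[4] after move(1): (2, 0) facing S

(2, 0) facing S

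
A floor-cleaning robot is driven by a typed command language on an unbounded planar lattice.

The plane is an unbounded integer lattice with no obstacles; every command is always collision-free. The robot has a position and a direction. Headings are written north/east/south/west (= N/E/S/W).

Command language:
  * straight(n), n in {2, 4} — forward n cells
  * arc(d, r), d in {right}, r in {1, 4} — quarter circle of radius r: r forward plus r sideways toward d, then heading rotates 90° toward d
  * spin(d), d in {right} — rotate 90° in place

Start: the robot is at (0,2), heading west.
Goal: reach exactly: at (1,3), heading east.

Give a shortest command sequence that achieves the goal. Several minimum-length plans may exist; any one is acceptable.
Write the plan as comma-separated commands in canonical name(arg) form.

start: at (0,2), heading west
[1] after spin(right): at (0,2), heading north
[2] after arc(right, 1): at (1,3), heading east
nothing shorter than 2 reaches the goal.

spin(right), arc(right, 1)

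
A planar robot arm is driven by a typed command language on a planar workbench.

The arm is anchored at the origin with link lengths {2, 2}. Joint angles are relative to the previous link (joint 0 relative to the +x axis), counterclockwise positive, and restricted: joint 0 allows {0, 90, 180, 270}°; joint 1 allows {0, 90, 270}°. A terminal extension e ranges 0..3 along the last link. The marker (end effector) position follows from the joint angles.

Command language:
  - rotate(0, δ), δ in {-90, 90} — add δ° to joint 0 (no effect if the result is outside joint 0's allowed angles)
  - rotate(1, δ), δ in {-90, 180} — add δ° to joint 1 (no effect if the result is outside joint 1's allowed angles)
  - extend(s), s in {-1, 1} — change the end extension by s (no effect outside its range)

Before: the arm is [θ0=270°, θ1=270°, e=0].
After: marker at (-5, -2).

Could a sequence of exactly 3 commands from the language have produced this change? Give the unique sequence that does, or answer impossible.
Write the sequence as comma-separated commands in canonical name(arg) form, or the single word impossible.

extend(1), extend(1), extend(1)

initial: [θ0=270°, θ1=270°, e=0]
step 1 (extend(1)): [θ0=270°, θ1=270°, e=1]
step 2 (extend(1)): [θ0=270°, θ1=270°, e=2]
step 3 (extend(1)): [θ0=270°, θ1=270°, e=3]
uniquely the one of 216 3-step routes that fits.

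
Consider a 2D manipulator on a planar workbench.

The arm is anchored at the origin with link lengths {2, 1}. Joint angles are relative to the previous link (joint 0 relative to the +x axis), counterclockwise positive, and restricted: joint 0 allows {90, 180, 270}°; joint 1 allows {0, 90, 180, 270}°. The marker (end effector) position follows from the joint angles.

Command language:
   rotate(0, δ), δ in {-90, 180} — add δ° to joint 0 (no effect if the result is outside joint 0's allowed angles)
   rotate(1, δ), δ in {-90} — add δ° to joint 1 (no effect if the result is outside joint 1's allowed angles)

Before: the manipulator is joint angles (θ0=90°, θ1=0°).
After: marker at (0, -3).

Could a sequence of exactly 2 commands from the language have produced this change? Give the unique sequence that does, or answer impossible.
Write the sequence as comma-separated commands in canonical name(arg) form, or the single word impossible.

rotate(0, -90), rotate(0, 180)

key: running rotate(0, 180) before rotate(0, -90) would end elsewhere — order is forced
initial: joint angles (θ0=90°, θ1=0°)
t=1 rotate(0, -90) ⇒ joint angles (θ0=90°, θ1=0°)
t=2 rotate(0, 180) ⇒ joint angles (θ0=270°, θ1=0°)
no other 2-command option fits: unique.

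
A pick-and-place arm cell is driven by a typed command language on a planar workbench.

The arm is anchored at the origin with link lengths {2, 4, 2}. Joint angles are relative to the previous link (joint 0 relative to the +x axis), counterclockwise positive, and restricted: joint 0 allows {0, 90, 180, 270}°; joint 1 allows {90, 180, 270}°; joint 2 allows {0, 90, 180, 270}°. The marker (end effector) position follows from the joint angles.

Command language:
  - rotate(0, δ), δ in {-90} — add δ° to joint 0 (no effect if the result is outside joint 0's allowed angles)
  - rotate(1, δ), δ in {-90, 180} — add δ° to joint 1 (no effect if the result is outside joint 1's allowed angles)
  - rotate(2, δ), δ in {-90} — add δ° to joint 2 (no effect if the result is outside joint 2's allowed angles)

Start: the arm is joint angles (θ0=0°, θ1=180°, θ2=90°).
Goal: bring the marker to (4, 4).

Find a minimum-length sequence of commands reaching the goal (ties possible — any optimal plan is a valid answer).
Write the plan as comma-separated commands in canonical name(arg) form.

rotate(2, -90), rotate(2, -90), rotate(1, -90)

from: joint angles (θ0=0°, θ1=180°, θ2=90°)
t=1 rotate(2, -90) ⇒ joint angles (θ0=0°, θ1=180°, θ2=0°)
t=2 rotate(2, -90) ⇒ joint angles (θ0=0°, θ1=180°, θ2=270°)
t=3 rotate(1, -90) ⇒ joint angles (θ0=0°, θ1=90°, θ2=270°)
no 2-step plan works, so 3 is optimal.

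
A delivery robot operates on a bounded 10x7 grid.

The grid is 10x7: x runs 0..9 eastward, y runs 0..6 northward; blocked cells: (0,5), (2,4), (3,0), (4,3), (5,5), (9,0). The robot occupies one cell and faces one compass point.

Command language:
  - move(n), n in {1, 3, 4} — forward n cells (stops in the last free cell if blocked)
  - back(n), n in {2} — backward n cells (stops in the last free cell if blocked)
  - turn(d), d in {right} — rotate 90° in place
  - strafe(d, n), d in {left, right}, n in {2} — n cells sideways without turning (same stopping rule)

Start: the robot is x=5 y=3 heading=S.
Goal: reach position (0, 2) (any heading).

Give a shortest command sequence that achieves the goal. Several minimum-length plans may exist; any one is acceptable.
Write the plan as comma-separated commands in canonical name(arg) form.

move(1), strafe(right, 2), strafe(right, 2), strafe(right, 2)

initial: x=5 y=3 heading=S
1. move(1) → x=5 y=2 heading=S
2. strafe(right, 2) → x=3 y=2 heading=S
3. strafe(right, 2) → x=1 y=2 heading=S
4. strafe(right, 2) → x=0 y=2 heading=S
minimal: 4 command(s), checked below 4.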